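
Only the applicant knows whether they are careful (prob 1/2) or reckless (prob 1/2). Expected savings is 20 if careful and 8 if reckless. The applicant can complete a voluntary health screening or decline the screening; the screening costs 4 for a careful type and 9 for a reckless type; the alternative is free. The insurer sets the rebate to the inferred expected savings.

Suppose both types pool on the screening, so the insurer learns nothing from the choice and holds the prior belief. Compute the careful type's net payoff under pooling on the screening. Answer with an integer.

Pooled rebate = 1/2·20 + 1/2·8 = 14.
careful pays cost 4 for the screening, so net payoff = 14 − 4 = 10.

10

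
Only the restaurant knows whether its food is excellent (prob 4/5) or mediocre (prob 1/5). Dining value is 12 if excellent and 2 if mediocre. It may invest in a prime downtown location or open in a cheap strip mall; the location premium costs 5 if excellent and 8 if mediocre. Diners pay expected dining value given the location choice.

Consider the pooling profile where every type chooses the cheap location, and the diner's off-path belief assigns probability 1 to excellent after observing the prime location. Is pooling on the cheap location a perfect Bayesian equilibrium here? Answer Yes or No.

On path, the diner holds the prior and pays 4/5·12 + 1/5·2 = 10. Off path (the prime location), believing excellent, it pays 12.
excellent: the cheap location nets 10; the prime location nets 12 − 5 = 7. excellent stays.
mediocre: the cheap location nets 10; the prime location nets 12 − 8 = 4. mediocre stays.
No type deviates, so pooling is sustained.

Yes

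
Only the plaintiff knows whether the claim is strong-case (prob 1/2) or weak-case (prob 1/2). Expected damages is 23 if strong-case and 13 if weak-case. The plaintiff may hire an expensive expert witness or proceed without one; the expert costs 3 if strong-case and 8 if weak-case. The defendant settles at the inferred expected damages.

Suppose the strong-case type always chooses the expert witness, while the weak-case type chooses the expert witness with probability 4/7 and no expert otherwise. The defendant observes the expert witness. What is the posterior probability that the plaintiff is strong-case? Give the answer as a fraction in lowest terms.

7/11

P(the expert witness) = (1/2)·1 + (1/2)·(4/7) = 11/14.
By Bayes' rule, P(strong-case | the expert witness) = (1/2) / (11/14) = 7/11.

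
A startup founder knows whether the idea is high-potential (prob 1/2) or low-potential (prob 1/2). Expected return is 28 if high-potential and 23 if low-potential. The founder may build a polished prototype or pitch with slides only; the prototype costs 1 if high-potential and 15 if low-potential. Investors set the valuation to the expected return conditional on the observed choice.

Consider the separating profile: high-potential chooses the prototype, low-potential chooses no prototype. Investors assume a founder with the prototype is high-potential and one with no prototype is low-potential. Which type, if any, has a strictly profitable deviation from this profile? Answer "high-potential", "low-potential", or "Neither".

Neither

The prototype pays 28; no prototype pays 23.
high-potential: assigned the prototype, nets 28 − 1 = 27; deviating to no prototype nets 23.
low-potential: assigned no prototype, nets 23; deviating to the prototype nets 28 − 15 = 13.
Both types strictly prefer their assigned action; no profitable deviation.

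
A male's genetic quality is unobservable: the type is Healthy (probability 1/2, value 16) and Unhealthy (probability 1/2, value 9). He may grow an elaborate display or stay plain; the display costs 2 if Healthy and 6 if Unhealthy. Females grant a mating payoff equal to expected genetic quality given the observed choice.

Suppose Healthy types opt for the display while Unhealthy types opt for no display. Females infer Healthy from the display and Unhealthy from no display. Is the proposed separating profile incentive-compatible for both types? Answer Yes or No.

Under these beliefs, the display earns mating payoff 16 and no display earns mating payoff 9.
Healthy: the display nets 16 − 2 = 14; no display nets 9. Healthy prefers the display.
Unhealthy: the display nets 16 − 6 = 10; no display nets 9. Unhealthy would deviate to the display.
Unhealthy has a profitable deviation, so the profile is not an equilibrium.

No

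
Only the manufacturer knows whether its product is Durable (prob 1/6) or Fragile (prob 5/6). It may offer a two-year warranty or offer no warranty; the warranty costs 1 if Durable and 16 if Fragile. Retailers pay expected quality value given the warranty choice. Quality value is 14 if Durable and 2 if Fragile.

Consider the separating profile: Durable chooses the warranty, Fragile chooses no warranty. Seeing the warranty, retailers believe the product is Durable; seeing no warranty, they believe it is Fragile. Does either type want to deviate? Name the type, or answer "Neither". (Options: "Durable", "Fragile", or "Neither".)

The warranty pays 14; no warranty pays 2.
Durable: assigned the warranty, nets 14 − 1 = 13; deviating to no warranty nets 2.
Fragile: assigned no warranty, nets 2; deviating to the warranty nets 14 − 16 = -2.
Both types strictly prefer their assigned action; no profitable deviation.

Neither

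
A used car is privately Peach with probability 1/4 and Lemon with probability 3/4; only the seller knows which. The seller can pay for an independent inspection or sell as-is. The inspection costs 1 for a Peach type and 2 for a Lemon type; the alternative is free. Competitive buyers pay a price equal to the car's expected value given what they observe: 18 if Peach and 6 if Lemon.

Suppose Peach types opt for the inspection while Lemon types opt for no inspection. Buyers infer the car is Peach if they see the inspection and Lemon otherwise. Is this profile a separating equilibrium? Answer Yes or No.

Under these beliefs, the inspection earns price 18 and no inspection earns price 6.
Peach: the inspection nets 18 − 1 = 17; no inspection nets 6. Peach prefers the inspection.
Lemon: the inspection nets 18 − 2 = 16; no inspection nets 6. Lemon would deviate to the inspection.
Lemon has a profitable deviation, so the profile is not an equilibrium.

No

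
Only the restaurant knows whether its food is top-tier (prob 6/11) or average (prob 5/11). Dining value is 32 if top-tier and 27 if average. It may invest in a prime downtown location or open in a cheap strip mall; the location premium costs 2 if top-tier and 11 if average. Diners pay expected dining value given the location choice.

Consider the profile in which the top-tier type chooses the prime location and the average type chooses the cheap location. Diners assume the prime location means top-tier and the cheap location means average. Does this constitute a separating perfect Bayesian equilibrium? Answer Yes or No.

Under these beliefs, the prime location earns price premium 32 and the cheap location earns price premium 27.
top-tier: the prime location nets 32 − 2 = 30; the cheap location nets 27. top-tier prefers the prime location.
average: the prime location nets 32 − 11 = 21; the cheap location nets 27. average prefers the cheap location.
Neither type deviates, so the separating profile is an equilibrium.

Yes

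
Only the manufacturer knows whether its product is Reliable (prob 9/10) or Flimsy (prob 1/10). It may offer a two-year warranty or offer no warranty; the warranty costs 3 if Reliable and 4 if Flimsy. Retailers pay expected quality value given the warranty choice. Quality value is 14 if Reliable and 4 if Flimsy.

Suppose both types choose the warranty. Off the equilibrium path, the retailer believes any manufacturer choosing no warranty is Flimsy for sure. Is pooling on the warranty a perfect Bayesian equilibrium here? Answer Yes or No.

Yes

On path, the retailer holds the prior and pays 9/10·14 + 1/10·4 = 13. Off path (no warranty), believing Flimsy, it pays 4.
Reliable: the warranty nets 13 − 3 = 10; no warranty nets 4. Reliable stays.
Flimsy: the warranty nets 13 − 4 = 9; no warranty nets 4. Flimsy stays.
No type deviates, so pooling is sustained.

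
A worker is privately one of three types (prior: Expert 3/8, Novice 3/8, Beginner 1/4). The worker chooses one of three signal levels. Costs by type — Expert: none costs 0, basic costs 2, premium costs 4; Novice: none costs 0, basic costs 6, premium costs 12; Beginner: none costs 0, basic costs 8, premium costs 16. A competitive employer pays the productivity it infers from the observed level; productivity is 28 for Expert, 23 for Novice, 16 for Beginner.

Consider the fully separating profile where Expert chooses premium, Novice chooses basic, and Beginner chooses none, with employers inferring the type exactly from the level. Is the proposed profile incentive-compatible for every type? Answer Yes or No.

Separating wages: premium → 28, basic → 23, none → 16.
Expert (assigned premium): none: 16 − 0 = 16; basic: 23 − 2 = 21; premium: 28 − 4 = 24. Expert stays.
Novice (assigned basic): none: 16 − 0 = 16; basic: 23 − 6 = 17; premium: 28 − 12 = 16. Novice stays.
Beginner (assigned none): none: 16 − 0 = 16; basic: 23 − 8 = 15; premium: 28 − 16 = 12. Beginner stays.
Every type prefers its assigned level; separation holds.

Yes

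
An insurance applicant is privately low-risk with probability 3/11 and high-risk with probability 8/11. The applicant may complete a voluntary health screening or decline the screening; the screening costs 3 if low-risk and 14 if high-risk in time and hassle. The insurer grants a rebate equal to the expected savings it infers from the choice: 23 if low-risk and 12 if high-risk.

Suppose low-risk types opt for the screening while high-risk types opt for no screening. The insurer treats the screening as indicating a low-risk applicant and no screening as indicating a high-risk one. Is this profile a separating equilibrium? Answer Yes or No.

Yes

Under these beliefs, the screening earns rebate 23 and no screening earns rebate 12.
low-risk: the screening nets 23 − 3 = 20; no screening nets 12. low-risk prefers the screening.
high-risk: the screening nets 23 − 14 = 9; no screening nets 12. high-risk prefers no screening.
Neither type deviates, so the separating profile is an equilibrium.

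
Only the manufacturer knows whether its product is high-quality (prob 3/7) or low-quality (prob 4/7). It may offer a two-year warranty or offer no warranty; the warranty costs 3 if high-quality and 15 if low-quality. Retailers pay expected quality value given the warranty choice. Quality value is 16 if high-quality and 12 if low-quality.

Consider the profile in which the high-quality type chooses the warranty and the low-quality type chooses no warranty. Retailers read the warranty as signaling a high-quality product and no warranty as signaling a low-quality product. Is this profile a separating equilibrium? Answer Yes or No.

Yes

Under these beliefs, the warranty earns price 16 and no warranty earns price 12.
high-quality: the warranty nets 16 − 3 = 13; no warranty nets 12. high-quality prefers the warranty.
low-quality: the warranty nets 16 − 15 = 1; no warranty nets 12. low-quality prefers no warranty.
Neither type deviates, so the separating profile is an equilibrium.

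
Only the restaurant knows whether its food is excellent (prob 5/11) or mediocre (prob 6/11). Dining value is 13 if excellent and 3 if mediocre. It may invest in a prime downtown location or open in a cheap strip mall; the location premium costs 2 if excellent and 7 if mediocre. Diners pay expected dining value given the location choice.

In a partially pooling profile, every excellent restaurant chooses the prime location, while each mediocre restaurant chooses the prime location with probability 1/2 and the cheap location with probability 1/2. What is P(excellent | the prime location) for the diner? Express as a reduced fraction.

P(the prime location) = (5/11)·1 + (6/11)·(1/2) = 8/11.
By Bayes' rule, P(excellent | the prime location) = (5/11) / (8/11) = 5/8.

5/8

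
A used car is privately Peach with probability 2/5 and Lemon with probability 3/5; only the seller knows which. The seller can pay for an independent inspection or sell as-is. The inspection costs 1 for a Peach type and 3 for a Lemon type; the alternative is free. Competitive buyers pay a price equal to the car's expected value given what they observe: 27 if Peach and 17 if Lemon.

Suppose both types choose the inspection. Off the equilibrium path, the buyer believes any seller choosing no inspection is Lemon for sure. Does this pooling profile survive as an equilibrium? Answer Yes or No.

Yes

On path, the buyer holds the prior and pays 2/5·27 + 3/5·17 = 21. Off path (no inspection), believing Lemon, it pays 17.
Peach: the inspection nets 21 − 1 = 20; no inspection nets 17. Peach stays.
Lemon: the inspection nets 21 − 3 = 18; no inspection nets 17. Lemon stays.
No type deviates, so pooling is sustained.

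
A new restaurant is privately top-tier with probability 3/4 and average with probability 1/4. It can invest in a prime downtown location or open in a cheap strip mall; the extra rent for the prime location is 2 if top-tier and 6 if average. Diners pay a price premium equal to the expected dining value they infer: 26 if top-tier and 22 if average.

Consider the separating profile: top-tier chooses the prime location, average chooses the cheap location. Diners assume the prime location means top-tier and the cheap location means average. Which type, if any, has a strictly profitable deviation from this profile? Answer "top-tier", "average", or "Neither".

Neither

The prime location pays 26; the cheap location pays 22.
top-tier: assigned the prime location, nets 26 − 2 = 24; deviating to the cheap location nets 22.
average: assigned the cheap location, nets 22; deviating to the prime location nets 26 − 6 = 20.
Both types strictly prefer their assigned action; no profitable deviation.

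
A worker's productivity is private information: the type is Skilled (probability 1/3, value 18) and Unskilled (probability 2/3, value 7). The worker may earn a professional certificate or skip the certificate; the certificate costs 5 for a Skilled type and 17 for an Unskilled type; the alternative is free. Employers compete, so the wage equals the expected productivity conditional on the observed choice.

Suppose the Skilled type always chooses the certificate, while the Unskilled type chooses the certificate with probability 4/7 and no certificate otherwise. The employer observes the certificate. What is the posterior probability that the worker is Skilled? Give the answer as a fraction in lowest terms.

7/15

P(the certificate) = (1/3)·1 + (2/3)·(4/7) = 5/7.
By Bayes' rule, P(Skilled | the certificate) = (1/3) / (5/7) = 7/15.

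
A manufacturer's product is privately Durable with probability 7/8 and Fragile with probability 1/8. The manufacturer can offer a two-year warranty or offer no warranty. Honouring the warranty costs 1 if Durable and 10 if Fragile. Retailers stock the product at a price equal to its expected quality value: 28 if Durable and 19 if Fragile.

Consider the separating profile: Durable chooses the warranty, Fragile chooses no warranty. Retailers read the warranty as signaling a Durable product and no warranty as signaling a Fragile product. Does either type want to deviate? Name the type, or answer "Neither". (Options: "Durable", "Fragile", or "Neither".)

Neither

The warranty pays 28; no warranty pays 19.
Durable: assigned the warranty, nets 28 − 1 = 27; deviating to no warranty nets 19.
Fragile: assigned no warranty, nets 19; deviating to the warranty nets 28 − 10 = 18.
Both types strictly prefer their assigned action; no profitable deviation.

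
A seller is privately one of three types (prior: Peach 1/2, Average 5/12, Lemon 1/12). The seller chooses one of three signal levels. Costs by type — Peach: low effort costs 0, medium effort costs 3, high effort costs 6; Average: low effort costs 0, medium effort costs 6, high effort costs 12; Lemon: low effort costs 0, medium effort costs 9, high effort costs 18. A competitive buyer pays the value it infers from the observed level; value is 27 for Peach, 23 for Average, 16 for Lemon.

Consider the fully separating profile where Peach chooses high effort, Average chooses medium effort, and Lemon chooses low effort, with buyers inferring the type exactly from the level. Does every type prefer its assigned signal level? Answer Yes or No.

Yes

Separating prices: high effort → 27, medium effort → 23, low effort → 16.
Peach (assigned high effort): low effort: 16 − 0 = 16; medium effort: 23 − 3 = 20; high effort: 27 − 6 = 21. Peach stays.
Average (assigned medium effort): low effort: 16 − 0 = 16; medium effort: 23 − 6 = 17; high effort: 27 − 12 = 15. Average stays.
Lemon (assigned low effort): low effort: 16 − 0 = 16; medium effort: 23 − 9 = 14; high effort: 27 − 18 = 9. Lemon stays.
Every type prefers its assigned level; separation holds.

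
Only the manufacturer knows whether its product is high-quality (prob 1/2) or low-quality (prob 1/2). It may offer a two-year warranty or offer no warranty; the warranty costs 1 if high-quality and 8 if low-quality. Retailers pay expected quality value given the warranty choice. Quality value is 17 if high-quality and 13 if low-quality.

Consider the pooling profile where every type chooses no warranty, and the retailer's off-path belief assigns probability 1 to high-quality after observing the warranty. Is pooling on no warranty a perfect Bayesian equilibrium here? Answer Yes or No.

No

On path, the retailer holds the prior and pays 1/2·17 + 1/2·13 = 15. Off path (the warranty), believing high-quality, it pays 17.
high-quality: no warranty nets 15; the warranty nets 17 − 1 = 16. high-quality would deviate.
low-quality: no warranty nets 15; the warranty nets 17 − 8 = 9. low-quality stays.
A type deviates, so pooling fails.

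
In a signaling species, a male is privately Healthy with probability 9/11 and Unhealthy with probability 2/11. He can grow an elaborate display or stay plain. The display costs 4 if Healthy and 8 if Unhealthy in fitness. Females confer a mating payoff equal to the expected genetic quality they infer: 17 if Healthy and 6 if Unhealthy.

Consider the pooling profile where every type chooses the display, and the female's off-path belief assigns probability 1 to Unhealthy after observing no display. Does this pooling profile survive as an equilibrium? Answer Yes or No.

Yes

On path, the female holds the prior and pays 9/11·17 + 2/11·6 = 15. Off path (no display), believing Unhealthy, it pays 6.
Healthy: the display nets 15 − 4 = 11; no display nets 6. Healthy stays.
Unhealthy: the display nets 15 − 8 = 7; no display nets 6. Unhealthy stays.
No type deviates, so pooling is sustained.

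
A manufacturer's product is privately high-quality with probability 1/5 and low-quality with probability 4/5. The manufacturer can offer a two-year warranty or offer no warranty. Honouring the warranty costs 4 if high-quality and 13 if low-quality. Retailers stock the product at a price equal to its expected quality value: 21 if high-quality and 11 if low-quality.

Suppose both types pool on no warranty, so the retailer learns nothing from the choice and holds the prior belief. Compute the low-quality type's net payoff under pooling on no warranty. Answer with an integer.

Pooled price = 1/5·21 + 4/5·11 = 13.
low-quality pays no cost for no warranty, so net payoff = 13.

13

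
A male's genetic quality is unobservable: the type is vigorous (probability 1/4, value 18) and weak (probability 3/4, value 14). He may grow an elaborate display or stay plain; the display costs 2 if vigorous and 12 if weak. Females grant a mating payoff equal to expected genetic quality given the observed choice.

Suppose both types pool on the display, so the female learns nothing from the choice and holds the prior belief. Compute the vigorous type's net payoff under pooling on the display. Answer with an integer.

Pooled mating payoff = 1/4·18 + 3/4·14 = 15.
vigorous pays cost 2 for the display, so net payoff = 15 − 2 = 13.

13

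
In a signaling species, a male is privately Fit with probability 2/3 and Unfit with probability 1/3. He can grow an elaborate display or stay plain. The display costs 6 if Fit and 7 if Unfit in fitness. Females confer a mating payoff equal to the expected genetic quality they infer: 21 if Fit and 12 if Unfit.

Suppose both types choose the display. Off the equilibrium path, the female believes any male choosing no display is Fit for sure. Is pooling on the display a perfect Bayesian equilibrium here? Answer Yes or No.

On path, the female holds the prior and pays 2/3·21 + 1/3·12 = 18. Off path (no display), believing Fit, it pays 21.
Fit: the display nets 18 − 6 = 12; no display nets 21. Fit would deviate.
Unfit: the display nets 18 − 7 = 11; no display nets 21. Unfit would deviate.
A type deviates, so pooling fails.

No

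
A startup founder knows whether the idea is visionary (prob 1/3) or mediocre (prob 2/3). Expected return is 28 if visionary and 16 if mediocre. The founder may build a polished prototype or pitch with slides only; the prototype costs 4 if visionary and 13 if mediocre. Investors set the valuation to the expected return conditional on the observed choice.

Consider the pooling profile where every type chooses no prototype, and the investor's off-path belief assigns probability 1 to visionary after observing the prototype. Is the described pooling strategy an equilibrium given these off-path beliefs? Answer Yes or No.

No

On path, the investor holds the prior and pays 1/3·28 + 2/3·16 = 20. Off path (the prototype), believing visionary, it pays 28.
visionary: no prototype nets 20; the prototype nets 28 − 4 = 24. visionary would deviate.
mediocre: no prototype nets 20; the prototype nets 28 − 13 = 15. mediocre stays.
A type deviates, so pooling fails.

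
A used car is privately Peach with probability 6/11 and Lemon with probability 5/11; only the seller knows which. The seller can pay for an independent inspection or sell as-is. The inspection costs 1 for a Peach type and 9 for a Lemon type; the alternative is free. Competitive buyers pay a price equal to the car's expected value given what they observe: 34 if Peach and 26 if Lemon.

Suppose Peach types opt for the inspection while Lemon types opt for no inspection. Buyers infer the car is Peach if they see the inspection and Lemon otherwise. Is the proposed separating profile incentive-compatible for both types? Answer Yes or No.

Under these beliefs, the inspection earns price 34 and no inspection earns price 26.
Peach: the inspection nets 34 − 1 = 33; no inspection nets 26. Peach prefers the inspection.
Lemon: the inspection nets 34 − 9 = 25; no inspection nets 26. Lemon prefers no inspection.
Neither type deviates, so the separating profile is an equilibrium.

Yes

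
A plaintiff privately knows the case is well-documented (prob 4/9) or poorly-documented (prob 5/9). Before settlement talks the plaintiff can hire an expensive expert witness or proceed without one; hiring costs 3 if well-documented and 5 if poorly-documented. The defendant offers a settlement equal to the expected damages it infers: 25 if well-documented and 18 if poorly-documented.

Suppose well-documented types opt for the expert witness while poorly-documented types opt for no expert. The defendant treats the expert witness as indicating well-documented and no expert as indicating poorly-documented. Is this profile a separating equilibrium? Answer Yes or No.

Under these beliefs, the expert witness earns settlement 25 and no expert earns settlement 18.
well-documented: the expert witness nets 25 − 3 = 22; no expert nets 18. well-documented prefers the expert witness.
poorly-documented: the expert witness nets 25 − 5 = 20; no expert nets 18. poorly-documented would deviate to the expert witness.
poorly-documented has a profitable deviation, so the profile is not an equilibrium.

No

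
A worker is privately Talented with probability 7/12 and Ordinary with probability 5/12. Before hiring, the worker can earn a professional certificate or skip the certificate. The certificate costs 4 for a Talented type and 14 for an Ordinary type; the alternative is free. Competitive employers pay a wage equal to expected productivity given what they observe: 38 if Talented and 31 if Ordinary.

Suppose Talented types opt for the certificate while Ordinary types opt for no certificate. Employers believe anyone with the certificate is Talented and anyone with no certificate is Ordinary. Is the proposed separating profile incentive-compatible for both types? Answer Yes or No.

Yes

Under these beliefs, the certificate earns wage 38 and no certificate earns wage 31.
Talented: the certificate nets 38 − 4 = 34; no certificate nets 31. Talented prefers the certificate.
Ordinary: the certificate nets 38 − 14 = 24; no certificate nets 31. Ordinary prefers no certificate.
Neither type deviates, so the separating profile is an equilibrium.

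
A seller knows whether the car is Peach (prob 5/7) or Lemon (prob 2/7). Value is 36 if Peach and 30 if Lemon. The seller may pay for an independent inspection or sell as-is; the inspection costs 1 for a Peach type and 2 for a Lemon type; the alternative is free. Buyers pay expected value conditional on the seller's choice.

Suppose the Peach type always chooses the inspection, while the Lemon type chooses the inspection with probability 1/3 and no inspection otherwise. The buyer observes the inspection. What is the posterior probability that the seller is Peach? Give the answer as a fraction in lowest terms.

P(the inspection) = (5/7)·1 + (2/7)·(1/3) = 17/21.
By Bayes' rule, P(Peach | the inspection) = (5/7) / (17/21) = 15/17.

15/17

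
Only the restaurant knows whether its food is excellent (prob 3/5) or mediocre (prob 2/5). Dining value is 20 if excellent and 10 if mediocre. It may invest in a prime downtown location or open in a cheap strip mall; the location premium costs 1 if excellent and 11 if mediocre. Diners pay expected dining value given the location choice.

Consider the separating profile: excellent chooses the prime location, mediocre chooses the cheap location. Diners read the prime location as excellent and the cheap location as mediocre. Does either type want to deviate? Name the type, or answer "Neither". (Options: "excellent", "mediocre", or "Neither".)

Neither

The prime location pays 20; the cheap location pays 10.
excellent: assigned the prime location, nets 20 − 1 = 19; deviating to the cheap location nets 10.
mediocre: assigned the cheap location, nets 10; deviating to the prime location nets 20 − 11 = 9.
Both types strictly prefer their assigned action; no profitable deviation.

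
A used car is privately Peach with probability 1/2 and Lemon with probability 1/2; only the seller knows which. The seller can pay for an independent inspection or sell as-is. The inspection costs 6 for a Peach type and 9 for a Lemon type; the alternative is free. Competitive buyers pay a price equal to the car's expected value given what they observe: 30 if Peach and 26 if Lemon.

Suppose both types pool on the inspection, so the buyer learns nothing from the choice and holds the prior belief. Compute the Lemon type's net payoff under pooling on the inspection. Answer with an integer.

Pooled price = 1/2·30 + 1/2·26 = 28.
Lemon pays cost 9 for the inspection, so net payoff = 28 − 9 = 19.

19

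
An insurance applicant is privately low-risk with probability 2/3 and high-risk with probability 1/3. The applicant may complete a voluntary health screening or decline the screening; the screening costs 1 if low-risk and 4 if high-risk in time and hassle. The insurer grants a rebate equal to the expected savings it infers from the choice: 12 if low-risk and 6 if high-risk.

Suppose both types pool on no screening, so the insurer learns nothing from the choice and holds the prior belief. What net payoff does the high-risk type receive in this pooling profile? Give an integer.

Pooled rebate = 2/3·12 + 1/3·6 = 10.
high-risk pays no cost for no screening, so net payoff = 10.

10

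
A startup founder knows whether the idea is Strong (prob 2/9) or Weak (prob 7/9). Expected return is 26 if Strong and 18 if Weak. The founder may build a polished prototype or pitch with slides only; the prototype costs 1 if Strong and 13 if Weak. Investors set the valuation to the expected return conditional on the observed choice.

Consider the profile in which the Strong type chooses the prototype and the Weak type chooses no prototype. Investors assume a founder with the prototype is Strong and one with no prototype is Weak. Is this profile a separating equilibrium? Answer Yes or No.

Yes

Under these beliefs, the prototype earns valuation 26 and no prototype earns valuation 18.
Strong: the prototype nets 26 − 1 = 25; no prototype nets 18. Strong prefers the prototype.
Weak: the prototype nets 26 − 13 = 13; no prototype nets 18. Weak prefers no prototype.
Neither type deviates, so the separating profile is an equilibrium.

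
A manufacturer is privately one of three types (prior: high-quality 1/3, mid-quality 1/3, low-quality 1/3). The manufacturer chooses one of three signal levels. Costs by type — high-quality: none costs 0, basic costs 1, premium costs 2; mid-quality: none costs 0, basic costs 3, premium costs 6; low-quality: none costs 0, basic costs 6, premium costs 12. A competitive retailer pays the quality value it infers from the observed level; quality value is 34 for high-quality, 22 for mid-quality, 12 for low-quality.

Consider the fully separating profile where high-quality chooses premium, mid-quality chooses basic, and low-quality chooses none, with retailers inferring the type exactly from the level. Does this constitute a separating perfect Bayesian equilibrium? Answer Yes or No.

Separating prices: premium → 34, basic → 22, none → 12.
high-quality (assigned premium): none: 12 − 0 = 12; basic: 22 − 1 = 21; premium: 34 − 2 = 32. high-quality stays.
mid-quality (assigned basic): none: 12 − 0 = 12; basic: 22 − 3 = 19; premium: 34 − 6 = 28. mid-quality prefers premium.
low-quality (assigned none): none: 12 − 0 = 12; basic: 22 − 6 = 16; premium: 34 − 12 = 22. low-quality prefers premium.
At least one type deviates; the separating profile fails.

No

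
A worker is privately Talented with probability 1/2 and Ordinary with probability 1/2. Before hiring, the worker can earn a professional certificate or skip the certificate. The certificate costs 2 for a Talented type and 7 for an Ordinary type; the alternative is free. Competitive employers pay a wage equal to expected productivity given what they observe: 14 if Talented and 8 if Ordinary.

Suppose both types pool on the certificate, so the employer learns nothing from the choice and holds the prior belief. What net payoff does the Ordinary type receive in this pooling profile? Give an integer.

Pooled wage = 1/2·14 + 1/2·8 = 11.
Ordinary pays cost 7 for the certificate, so net payoff = 11 − 7 = 4.

4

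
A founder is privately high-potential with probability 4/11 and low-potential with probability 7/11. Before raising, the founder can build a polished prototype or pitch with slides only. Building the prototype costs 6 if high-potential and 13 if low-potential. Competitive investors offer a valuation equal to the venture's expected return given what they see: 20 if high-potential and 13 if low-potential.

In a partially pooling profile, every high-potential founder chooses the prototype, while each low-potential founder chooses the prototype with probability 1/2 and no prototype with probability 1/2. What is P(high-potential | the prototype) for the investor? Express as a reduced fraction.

P(the prototype) = (4/11)·1 + (7/11)·(1/2) = 15/22.
By Bayes' rule, P(high-potential | the prototype) = (4/11) / (15/22) = 8/15.

8/15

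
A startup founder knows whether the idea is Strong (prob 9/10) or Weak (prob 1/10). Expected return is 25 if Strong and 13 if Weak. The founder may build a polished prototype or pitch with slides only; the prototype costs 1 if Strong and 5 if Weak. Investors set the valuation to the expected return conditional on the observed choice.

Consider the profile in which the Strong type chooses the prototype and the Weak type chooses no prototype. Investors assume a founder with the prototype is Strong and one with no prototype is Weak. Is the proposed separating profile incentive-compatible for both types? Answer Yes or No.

Under these beliefs, the prototype earns valuation 25 and no prototype earns valuation 13.
Strong: the prototype nets 25 − 1 = 24; no prototype nets 13. Strong prefers the prototype.
Weak: the prototype nets 25 − 5 = 20; no prototype nets 13. Weak would deviate to the prototype.
Weak has a profitable deviation, so the profile is not an equilibrium.

No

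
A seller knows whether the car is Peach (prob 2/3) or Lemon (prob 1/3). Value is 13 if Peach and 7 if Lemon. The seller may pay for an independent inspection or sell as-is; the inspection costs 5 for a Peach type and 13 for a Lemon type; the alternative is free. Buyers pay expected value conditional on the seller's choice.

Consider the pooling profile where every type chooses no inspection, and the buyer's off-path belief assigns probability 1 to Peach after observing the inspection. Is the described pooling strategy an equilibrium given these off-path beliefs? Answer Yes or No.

Yes

On path, the buyer holds the prior and pays 2/3·13 + 1/3·7 = 11. Off path (the inspection), believing Peach, it pays 13.
Peach: no inspection nets 11; the inspection nets 13 − 5 = 8. Peach stays.
Lemon: no inspection nets 11; the inspection nets 13 − 13 = 0. Lemon stays.
No type deviates, so pooling is sustained.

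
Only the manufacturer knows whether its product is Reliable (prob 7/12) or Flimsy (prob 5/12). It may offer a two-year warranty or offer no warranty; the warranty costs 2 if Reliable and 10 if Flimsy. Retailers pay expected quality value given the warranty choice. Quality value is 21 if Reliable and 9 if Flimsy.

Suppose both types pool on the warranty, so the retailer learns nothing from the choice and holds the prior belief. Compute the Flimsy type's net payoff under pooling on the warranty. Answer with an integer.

Pooled price = 7/12·21 + 5/12·9 = 16.
Flimsy pays cost 10 for the warranty, so net payoff = 16 − 10 = 6.

6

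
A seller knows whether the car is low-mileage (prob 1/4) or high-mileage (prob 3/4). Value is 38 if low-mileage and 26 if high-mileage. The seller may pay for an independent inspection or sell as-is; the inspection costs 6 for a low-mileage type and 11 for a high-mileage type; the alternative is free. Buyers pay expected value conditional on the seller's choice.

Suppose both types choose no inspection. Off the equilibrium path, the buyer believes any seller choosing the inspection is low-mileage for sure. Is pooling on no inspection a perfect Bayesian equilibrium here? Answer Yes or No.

On path, the buyer holds the prior and pays 1/4·38 + 3/4·26 = 29. Off path (the inspection), believing low-mileage, it pays 38.
low-mileage: no inspection nets 29; the inspection nets 38 − 6 = 32. low-mileage would deviate.
high-mileage: no inspection nets 29; the inspection nets 38 − 11 = 27. high-mileage stays.
A type deviates, so pooling fails.

No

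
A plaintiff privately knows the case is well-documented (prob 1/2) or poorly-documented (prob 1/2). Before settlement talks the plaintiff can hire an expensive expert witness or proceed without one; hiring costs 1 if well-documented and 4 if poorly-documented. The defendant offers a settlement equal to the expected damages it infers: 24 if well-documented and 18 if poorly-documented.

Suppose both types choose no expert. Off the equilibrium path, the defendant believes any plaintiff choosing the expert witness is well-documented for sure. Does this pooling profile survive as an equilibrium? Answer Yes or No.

No

On path, the defendant holds the prior and pays 1/2·24 + 1/2·18 = 21. Off path (the expert witness), believing well-documented, it pays 24.
well-documented: no expert nets 21; the expert witness nets 24 − 1 = 23. well-documented would deviate.
poorly-documented: no expert nets 21; the expert witness nets 24 − 4 = 20. poorly-documented stays.
A type deviates, so pooling fails.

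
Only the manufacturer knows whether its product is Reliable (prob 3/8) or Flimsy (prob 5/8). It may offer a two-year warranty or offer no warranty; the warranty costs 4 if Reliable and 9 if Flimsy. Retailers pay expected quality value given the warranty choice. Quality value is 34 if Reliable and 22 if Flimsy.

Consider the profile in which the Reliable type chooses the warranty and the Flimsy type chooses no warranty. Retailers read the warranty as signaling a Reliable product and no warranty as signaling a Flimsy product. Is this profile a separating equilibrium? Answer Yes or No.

Under these beliefs, the warranty earns price 34 and no warranty earns price 22.
Reliable: the warranty nets 34 − 4 = 30; no warranty nets 22. Reliable prefers the warranty.
Flimsy: the warranty nets 34 − 9 = 25; no warranty nets 22. Flimsy would deviate to the warranty.
Flimsy has a profitable deviation, so the profile is not an equilibrium.

No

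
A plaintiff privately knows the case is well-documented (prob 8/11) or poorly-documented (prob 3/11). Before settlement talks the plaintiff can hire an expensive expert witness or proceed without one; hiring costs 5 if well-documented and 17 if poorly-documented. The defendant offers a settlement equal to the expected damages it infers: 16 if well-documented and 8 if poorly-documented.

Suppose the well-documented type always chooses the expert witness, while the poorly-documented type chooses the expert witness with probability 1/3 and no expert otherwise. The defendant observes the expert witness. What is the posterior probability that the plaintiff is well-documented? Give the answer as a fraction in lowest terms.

8/9

P(the expert witness) = (8/11)·1 + (3/11)·(1/3) = 9/11.
By Bayes' rule, P(well-documented | the expert witness) = (8/11) / (9/11) = 8/9.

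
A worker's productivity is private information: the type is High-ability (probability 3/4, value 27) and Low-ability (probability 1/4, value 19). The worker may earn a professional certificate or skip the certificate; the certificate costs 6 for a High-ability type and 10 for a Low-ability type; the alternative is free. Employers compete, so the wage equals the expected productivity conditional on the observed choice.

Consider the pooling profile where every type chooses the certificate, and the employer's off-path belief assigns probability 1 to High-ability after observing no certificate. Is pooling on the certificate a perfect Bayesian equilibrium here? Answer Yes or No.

No

On path, the employer holds the prior and pays 3/4·27 + 1/4·19 = 25. Off path (no certificate), believing High-ability, it pays 27.
High-ability: the certificate nets 25 − 6 = 19; no certificate nets 27. High-ability would deviate.
Low-ability: the certificate nets 25 − 10 = 15; no certificate nets 27. Low-ability would deviate.
A type deviates, so pooling fails.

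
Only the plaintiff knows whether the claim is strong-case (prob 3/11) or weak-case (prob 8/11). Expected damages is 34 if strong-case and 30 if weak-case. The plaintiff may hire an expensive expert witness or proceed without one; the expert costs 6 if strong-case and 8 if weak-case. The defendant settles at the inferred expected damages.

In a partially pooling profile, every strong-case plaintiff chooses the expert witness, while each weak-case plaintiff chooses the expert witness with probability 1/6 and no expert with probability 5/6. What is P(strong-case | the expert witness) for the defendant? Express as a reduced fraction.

9/13

P(the expert witness) = (3/11)·1 + (8/11)·(1/6) = 13/33.
By Bayes' rule, P(strong-case | the expert witness) = (3/11) / (13/33) = 9/13.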